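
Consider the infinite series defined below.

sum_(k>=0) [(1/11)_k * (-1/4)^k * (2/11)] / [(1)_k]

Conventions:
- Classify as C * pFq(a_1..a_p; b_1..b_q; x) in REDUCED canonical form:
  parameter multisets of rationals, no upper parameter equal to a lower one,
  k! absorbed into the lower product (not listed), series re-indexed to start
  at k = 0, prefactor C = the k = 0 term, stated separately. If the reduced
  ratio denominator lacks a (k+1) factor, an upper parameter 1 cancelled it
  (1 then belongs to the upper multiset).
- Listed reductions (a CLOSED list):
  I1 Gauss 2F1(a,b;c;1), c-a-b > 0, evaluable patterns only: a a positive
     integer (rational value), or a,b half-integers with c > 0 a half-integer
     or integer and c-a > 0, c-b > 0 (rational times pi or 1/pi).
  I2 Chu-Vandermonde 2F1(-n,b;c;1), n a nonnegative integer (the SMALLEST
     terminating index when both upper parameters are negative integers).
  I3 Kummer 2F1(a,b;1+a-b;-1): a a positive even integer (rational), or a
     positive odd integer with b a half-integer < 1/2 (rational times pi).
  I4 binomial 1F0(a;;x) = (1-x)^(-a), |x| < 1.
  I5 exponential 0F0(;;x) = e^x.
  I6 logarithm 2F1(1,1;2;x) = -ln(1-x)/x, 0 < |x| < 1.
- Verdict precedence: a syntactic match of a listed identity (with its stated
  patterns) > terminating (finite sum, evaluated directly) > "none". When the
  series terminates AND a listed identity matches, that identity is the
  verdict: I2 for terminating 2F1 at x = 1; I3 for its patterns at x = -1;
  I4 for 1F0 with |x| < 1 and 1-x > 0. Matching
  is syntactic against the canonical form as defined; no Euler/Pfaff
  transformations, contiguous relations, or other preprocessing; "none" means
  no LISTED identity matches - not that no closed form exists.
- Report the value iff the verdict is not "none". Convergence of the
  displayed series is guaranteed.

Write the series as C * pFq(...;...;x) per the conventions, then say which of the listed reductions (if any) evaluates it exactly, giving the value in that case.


The series (x = -1/4) is 1F0: upper {1/11}, lower {-}, prefactor 2/11. Verdict at x = -1/4: binomial (I4) matches (the 1F0 binomial series: exponent -1/11, x = -1/4). Its exact value is (2/11) * (5/4)^(-1/11).

Structural cue: with t_0 = 2/11, (1)_k (C = 2/11, x = -1/4) is k! itself.
Consecutive-term ratio: r(k) = (-1/4) * (k+1/11) / [(k+1)] ; factor over Q: parameters, x = (-1/4), and C = 2/11.


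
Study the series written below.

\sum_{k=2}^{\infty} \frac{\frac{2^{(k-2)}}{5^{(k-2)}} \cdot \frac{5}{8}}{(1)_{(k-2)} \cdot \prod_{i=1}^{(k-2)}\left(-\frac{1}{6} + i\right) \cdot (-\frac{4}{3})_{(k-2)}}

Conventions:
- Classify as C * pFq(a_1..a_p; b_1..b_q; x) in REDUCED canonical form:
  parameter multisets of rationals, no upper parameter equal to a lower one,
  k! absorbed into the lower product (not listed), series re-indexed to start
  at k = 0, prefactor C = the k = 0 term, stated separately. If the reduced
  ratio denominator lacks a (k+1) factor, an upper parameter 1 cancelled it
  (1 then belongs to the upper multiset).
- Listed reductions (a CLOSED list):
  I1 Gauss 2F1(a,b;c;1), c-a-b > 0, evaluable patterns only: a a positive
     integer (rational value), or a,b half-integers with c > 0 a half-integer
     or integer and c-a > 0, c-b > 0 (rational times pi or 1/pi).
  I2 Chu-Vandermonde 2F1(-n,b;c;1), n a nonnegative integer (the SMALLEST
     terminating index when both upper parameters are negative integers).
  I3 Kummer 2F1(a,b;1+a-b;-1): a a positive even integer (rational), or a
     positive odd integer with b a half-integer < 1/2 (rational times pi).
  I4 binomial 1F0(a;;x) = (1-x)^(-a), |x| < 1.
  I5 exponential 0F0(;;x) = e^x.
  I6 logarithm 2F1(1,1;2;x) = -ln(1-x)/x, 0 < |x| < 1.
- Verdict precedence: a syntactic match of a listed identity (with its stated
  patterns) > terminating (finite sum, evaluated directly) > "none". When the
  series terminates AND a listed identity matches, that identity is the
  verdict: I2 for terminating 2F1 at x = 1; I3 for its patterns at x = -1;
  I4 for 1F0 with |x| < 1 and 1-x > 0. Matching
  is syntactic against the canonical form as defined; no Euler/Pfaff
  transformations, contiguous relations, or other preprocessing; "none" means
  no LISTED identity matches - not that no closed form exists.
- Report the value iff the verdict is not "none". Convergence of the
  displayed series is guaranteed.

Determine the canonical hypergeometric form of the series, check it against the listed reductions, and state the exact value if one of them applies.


First insight: t_0 = \frac{5}{8} here, and the two geometric factors (C = 5/8, x = 2/5) combine into one argument.
Step ratio: r(k) = \frac{2}{5} * 1 / [(k-\frac{4}{3}) (k+\frac{5}{6}) (k+1)] - rational; roots negated = parameters, x = \frac{2}{5}, C = \frac{5}{8}.

With C = \frac{5}{8}: the canonical form is 0F2(-; -\frac{4}{3}, \frac{5}{6}; \frac{2}{5}). Verdict: none. No listed pattern accepts 0F2(-; -\frac{4}{3}, \frac{5}{6}; \frac{2}{5}).


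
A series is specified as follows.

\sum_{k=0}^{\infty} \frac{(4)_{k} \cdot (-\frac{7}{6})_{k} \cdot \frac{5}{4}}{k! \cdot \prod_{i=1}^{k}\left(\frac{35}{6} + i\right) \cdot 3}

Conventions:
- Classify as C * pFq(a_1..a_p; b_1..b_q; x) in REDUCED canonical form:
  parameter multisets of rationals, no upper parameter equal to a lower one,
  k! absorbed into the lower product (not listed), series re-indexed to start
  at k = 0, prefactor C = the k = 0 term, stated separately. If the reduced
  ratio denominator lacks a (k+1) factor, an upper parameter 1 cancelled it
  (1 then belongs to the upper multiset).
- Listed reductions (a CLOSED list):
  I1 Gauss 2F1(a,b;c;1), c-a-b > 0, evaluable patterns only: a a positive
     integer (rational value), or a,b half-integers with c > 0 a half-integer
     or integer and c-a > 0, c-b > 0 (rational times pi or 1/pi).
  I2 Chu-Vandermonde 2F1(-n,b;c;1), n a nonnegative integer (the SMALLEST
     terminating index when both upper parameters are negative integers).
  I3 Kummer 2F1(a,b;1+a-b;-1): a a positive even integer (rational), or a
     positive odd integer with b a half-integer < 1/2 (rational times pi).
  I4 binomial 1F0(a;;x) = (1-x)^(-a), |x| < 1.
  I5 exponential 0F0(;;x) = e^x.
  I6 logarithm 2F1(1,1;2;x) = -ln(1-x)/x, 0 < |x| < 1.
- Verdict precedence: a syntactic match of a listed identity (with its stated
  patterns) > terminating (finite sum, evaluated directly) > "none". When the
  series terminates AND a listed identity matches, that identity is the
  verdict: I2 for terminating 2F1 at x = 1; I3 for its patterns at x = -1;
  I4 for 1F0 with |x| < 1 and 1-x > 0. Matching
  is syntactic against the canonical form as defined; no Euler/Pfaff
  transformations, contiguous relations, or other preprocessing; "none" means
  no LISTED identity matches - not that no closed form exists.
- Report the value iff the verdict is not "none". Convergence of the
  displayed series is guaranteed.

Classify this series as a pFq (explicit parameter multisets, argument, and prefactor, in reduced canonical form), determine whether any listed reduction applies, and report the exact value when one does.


This is \frac{5}{12} * 2F1(-\frac{7}{6}, 4; \frac{41}{6}; 1) in reduced canonical form. Verdict: this is the Gauss summation I1 (x = 1: the Gamma ratio telescopes since c-a-b = 4 > 0 and a = 4 in Z>0). Sum: \frac{56695}{373248}.

The tell: with t_0 = \frac{5}{12}, the lower running product (C = 5/12) is a rising factorial.
Consecutive-term ratio: r(k) = 1 * (k-\frac{7}{6}) (k+4) / [(k+\frac{41}{6}) (k+1)] - rational in k, leading ratio 1; with t_0 = \frac{5}{12}, classification follows.


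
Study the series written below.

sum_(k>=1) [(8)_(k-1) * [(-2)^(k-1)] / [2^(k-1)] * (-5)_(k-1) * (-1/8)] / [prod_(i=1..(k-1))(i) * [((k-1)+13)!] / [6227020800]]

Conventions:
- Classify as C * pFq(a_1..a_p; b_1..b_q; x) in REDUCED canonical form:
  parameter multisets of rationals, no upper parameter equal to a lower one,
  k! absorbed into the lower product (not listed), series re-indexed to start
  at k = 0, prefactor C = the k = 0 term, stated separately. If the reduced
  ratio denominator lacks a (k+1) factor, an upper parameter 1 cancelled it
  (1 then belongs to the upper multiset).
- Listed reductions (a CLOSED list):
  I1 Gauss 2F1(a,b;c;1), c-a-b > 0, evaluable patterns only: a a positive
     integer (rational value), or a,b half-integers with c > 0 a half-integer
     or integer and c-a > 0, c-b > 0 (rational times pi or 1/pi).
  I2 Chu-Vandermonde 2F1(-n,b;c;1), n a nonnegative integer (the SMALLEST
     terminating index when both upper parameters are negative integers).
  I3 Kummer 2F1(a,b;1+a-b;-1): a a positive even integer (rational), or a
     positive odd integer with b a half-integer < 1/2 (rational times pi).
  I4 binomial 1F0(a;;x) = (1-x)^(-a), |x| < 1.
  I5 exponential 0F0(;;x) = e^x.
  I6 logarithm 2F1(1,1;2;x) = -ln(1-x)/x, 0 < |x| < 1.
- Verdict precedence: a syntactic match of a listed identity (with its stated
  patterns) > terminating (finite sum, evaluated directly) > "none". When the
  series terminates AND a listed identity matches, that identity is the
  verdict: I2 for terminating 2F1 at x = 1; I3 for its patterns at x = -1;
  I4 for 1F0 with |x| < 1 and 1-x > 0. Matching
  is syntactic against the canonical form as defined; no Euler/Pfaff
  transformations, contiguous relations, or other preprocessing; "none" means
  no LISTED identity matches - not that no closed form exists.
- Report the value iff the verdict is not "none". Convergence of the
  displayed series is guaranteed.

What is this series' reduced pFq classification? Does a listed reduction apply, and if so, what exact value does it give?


At argument -1: a 2F1 with upper {-5, 8}, lower {14}, scaled by C = -1/8. Verdict: Kummer's theorem (I3) applies (x = -1; c = 14 equals 1+a-b for upper {-5, 8}: listed pattern). Value: -143/112.

First insight: from the first term -1/8: the two k-th powers (C = -1/8) combine into one argument.
Term ratio: r(k) = (-1) * (k-5) (k+8) / [(k+14) (k+1)] - rational in k, leading ratio (-1); with t_0 = -1/8, classification follows.


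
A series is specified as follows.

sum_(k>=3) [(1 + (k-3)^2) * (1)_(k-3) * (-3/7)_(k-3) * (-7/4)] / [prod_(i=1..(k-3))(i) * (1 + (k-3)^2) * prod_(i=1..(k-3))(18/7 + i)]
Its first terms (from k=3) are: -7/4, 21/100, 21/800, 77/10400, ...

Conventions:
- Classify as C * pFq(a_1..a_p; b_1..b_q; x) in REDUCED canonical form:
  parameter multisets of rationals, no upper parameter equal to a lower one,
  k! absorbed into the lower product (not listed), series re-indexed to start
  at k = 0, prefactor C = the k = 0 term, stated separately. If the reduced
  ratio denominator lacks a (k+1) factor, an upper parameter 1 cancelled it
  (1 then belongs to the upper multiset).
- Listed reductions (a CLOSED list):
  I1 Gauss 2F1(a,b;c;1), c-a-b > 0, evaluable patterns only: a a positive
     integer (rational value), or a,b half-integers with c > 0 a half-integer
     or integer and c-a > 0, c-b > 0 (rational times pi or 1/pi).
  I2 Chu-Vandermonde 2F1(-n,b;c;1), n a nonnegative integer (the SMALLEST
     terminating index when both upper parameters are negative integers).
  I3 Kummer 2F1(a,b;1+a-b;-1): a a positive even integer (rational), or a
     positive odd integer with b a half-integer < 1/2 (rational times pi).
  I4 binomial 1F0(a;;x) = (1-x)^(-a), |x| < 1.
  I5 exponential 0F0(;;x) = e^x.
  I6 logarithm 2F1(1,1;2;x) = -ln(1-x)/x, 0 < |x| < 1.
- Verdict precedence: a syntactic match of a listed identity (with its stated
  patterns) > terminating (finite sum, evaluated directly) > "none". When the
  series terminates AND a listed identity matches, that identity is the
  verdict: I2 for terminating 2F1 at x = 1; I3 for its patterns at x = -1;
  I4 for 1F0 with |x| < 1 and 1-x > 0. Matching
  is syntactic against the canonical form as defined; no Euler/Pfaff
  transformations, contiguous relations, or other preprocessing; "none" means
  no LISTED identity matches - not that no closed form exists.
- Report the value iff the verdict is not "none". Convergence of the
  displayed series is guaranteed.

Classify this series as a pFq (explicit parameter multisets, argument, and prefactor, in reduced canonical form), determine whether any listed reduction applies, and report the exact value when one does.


Key observation: t_0 being -7/4, the product of the first k integers (C = -7/4) is k!.
Step ratio: r(k) = 1 * (k-3/7) (k+1) / [(k+25/7) (k+1)] - rational; roots negated = parameters, x = 1, C = -7/4.

Reduced: x = 1, 2F1, upper = {-3/7, 1}, lower = {25/7}, C = -7/4. Verdict: Gauss's theorem (I1) applies (x = 1: the Gamma ratio telescopes since c-a-b = 3 > 0 and a = 1 in Z>0). Value: -3/2.


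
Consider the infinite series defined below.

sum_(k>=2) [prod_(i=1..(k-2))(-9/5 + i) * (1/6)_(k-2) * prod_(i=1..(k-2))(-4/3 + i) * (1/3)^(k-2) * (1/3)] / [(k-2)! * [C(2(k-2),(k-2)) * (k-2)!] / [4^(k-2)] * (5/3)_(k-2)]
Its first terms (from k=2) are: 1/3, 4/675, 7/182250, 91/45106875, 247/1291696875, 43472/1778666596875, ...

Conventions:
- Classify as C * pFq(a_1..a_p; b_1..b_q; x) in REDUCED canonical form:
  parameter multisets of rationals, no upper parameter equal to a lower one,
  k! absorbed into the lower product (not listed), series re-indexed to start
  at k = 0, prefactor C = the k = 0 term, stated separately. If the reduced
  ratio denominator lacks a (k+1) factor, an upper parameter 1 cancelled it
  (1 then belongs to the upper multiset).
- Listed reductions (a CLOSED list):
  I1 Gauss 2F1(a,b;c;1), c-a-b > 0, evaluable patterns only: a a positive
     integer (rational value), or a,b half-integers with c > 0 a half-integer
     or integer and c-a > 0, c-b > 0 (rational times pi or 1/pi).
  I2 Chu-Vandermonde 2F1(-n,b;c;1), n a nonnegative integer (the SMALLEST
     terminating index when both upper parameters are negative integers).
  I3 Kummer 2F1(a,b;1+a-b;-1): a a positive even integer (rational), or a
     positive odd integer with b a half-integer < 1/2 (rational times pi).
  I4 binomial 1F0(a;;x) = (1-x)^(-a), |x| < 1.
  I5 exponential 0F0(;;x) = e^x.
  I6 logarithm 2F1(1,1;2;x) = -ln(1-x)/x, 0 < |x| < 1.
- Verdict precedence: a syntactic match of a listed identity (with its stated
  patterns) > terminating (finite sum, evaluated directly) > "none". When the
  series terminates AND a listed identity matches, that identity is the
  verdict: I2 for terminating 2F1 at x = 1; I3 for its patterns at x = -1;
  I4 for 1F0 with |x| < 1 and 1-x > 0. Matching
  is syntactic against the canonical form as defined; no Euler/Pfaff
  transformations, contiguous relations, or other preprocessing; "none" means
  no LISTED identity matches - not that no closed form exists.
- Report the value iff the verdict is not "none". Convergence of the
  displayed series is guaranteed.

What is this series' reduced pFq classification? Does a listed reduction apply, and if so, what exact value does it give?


The series (x = 1/3) is 3F2: upper {-4/5, -1/3, 1/6}, lower {1/2, 5/3}, prefactor 1/3. Verdict: none here - no I1-I6 shape fits x = 1/3 with lower {1/2, 5/3}.

First insight: t_0 being 1/3, the running product (C = 1/3) telescopes to a rising factorial.
Ratio: r(k) = (1/3) * (k-4/5) (k-1/3) (k+1/6) / [(k+1/2) (k+5/3) (k+1)] - poly over poly, x = (1/3) from leading terms; C = 1/3 at k = 0.


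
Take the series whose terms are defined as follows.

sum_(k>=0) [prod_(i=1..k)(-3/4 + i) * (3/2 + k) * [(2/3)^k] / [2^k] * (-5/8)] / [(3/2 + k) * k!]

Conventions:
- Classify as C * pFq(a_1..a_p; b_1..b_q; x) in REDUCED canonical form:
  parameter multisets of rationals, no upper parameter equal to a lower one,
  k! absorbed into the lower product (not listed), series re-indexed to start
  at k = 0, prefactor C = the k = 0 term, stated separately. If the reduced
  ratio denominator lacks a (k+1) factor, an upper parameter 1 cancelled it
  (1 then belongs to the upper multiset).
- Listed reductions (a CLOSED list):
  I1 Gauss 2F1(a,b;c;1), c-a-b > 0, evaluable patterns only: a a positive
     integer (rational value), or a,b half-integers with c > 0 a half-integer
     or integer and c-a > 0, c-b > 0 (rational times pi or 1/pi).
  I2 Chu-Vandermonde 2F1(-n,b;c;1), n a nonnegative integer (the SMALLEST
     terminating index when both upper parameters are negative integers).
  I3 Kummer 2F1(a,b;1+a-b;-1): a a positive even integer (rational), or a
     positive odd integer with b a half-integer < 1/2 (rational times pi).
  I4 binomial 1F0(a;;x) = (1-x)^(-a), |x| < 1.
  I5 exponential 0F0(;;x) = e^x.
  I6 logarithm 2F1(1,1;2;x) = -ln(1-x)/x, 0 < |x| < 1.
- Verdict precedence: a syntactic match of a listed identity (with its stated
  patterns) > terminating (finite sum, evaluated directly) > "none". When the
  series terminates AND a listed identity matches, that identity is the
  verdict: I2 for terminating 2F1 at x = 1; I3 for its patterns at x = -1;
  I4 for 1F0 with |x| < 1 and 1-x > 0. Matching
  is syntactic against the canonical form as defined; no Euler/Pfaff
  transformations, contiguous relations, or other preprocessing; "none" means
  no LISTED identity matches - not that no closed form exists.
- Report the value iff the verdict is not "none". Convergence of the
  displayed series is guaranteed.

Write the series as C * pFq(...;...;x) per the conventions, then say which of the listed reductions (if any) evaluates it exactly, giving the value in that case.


Classification (C = -5/8): 1F0 with upper {1/4}, lower {-}, argument x = 1/3. Verdict: binomial (I4) matches (the 1F0 binomial series: exponent -1/4, x = 1/3). Hence: (-5/8) * (2/3)^(-1/4).

Key step: t_0 being -5/8, the factor k + 3/2 cancels (top and bottom), leaving C = -5/8.
Step ratio: r(k) = (1/3) * (k+1/4) / [(k+1)] - rational in k, leading ratio (1/3); with t_0 = -5/8, classification follows.


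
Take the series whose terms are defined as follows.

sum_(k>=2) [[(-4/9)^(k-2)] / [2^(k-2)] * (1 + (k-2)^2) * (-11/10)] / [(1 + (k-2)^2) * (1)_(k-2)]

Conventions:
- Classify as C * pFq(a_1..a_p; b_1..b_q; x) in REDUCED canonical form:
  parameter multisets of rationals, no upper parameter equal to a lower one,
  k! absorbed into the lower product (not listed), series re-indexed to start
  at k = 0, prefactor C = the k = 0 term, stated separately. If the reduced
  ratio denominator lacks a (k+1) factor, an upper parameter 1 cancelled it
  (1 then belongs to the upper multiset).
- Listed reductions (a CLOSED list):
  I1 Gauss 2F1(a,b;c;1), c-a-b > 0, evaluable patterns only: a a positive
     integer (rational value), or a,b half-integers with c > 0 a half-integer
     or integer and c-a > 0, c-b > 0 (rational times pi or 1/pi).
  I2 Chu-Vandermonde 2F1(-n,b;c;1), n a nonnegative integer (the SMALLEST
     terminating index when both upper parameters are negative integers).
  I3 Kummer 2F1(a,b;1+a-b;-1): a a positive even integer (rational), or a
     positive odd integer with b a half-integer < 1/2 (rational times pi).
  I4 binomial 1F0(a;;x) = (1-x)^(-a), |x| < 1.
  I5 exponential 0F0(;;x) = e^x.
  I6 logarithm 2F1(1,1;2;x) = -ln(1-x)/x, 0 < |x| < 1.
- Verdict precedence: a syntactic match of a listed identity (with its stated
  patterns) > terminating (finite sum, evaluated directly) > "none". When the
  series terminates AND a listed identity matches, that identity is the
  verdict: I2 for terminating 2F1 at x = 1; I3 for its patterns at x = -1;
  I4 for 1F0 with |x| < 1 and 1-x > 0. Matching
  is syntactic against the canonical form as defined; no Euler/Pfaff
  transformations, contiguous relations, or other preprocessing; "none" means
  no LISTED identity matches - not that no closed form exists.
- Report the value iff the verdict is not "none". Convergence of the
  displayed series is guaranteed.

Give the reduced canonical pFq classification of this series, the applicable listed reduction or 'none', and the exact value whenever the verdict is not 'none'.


This is -11/10 * 0F0(-; -; -2/9) in reduced canonical form. Verdict: this is the I5 exponential reduction (the 0F0 exponential series at x = -2/9). Sum: (-11/10) * e^(-2/9).

The tell: from the first term -11/10: k^2 + 1 divides numerator and denominator alike; C = -11/10, x = -2/9 after cancelling.
Consecutive-term ratio: r(k) = (-2/9) * 1 / [(k+1)] - rational in k, leading ratio (-2/9); with t_0 = -11/10, classification follows.


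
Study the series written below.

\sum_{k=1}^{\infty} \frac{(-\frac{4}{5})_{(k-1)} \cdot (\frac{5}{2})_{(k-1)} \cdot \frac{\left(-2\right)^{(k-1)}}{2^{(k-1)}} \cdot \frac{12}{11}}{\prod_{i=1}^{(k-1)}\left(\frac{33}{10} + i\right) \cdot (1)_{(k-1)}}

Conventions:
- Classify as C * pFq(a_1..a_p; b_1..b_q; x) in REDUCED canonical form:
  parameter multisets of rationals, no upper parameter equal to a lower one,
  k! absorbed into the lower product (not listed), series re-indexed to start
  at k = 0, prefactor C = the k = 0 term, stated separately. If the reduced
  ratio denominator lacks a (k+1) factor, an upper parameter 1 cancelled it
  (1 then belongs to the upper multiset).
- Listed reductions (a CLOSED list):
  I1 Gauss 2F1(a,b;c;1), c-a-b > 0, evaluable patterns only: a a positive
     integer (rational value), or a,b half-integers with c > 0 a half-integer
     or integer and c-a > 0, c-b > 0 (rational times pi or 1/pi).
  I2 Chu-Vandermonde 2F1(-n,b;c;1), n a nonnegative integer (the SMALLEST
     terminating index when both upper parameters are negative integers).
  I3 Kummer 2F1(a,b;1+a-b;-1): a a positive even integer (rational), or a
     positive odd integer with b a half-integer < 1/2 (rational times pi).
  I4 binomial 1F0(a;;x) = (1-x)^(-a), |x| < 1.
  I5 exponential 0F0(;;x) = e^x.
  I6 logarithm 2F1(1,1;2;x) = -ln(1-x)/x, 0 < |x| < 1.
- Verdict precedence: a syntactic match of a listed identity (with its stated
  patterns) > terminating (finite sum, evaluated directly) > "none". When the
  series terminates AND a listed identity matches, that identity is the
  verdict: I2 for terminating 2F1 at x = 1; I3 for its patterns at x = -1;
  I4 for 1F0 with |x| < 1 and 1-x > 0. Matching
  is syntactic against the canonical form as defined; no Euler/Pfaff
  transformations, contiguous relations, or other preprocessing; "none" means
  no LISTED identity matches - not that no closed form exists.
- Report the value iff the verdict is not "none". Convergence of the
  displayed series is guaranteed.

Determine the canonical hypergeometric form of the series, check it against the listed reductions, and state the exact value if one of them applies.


With C = \frac{12}{11}: the canonical form is 2F1(-\frac{4}{5}, \frac{5}{2}; \frac{43}{10}; -1). Verdict: none. No listed pattern accepts 2F1(-\frac{4}{5}, \frac{5}{2}; \frac{43}{10}; -1).

First insight: x = -1 and the lower running product (C = 12/11, x = -1) is a rising factorial.
Adjacent-term ratio: r(k) = -1 * (k-\frac{4}{5}) (k+\frac{5}{2}) / [(k+\frac{43}{10}) (k+1)] - poly over poly, x = -1 from leading terms; C = \frac{12}{11} at k = 0.


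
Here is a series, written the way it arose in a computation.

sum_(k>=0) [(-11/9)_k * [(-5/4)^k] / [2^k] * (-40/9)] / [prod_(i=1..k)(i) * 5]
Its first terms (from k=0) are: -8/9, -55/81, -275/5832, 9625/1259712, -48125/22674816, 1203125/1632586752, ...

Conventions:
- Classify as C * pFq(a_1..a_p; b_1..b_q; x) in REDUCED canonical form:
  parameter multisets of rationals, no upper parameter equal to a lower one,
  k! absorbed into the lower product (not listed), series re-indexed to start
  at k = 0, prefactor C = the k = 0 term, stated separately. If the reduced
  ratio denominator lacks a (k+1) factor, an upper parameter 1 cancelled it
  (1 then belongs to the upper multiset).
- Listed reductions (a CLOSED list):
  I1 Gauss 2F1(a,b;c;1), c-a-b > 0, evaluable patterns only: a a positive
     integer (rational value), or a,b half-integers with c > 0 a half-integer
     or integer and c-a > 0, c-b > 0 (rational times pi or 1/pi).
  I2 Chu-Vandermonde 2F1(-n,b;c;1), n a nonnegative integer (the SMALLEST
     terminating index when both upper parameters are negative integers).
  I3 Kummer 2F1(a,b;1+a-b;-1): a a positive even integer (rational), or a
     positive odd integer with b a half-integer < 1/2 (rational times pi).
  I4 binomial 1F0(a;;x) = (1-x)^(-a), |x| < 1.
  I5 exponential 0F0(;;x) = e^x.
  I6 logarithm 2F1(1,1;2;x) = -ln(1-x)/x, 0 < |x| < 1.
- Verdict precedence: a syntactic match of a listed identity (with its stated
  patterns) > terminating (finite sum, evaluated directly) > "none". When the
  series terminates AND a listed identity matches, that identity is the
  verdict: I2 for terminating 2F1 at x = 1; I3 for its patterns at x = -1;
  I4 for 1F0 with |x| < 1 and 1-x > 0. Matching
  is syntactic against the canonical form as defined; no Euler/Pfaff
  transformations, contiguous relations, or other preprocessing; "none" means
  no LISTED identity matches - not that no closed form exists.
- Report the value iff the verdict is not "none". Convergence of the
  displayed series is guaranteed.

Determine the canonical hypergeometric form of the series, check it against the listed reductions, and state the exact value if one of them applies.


This is -8/9 * 1F0(-11/9; -; -5/8) in reduced canonical form. Verdict at x = -5/8: binomial (I4) matches (the 1F0 binomial series: exponent 11/9, x = -5/8). Exact value: (-8/9) * (13/8)^(11/9).

The tell: t_0 being -8/9, the two k-th powers (C = -8/9) combine into one argument.
Adjacent-term ratio: r(k) = (-5/8) * (k-11/9) / [(k+1)] - rational in k. x = (-5/8); t_0 = -8/9; negate the roots.


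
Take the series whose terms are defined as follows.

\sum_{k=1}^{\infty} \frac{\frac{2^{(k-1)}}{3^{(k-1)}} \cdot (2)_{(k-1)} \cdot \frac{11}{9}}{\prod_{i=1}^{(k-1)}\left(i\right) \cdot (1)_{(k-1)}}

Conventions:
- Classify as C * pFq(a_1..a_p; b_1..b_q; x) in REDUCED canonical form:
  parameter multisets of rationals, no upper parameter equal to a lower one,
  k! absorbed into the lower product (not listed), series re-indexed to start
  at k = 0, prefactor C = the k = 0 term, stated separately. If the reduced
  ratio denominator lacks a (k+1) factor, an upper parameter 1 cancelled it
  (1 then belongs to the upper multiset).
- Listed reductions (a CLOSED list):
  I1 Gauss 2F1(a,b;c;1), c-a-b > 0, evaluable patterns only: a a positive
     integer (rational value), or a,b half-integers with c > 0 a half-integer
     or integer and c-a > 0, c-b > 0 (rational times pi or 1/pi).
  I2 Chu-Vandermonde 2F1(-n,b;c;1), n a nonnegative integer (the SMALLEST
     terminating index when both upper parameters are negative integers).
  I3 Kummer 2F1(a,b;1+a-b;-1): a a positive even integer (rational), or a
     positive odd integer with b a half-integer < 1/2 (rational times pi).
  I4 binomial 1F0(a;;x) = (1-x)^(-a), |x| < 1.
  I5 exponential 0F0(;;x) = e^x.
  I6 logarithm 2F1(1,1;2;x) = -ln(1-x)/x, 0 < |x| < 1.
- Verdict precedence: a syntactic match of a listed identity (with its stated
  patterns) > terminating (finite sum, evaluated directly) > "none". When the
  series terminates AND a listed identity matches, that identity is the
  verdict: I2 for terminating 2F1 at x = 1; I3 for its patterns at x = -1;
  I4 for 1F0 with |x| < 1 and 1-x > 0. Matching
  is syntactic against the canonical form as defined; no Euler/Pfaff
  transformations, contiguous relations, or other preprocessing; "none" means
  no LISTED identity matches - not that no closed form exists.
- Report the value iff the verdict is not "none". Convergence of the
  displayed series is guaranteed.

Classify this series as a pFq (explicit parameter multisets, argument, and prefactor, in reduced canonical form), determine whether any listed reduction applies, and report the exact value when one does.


This is \frac{11}{9} * 1F1(2; 1; \frac{2}{3}) in reduced canonical form. Verdict: none - at argument \frac{2}{3} the multisets {2} ; {1} match no listed identity.

Key step: x = \frac{2}{3} and (1)_k (C = 11/9) is k! itself.
Term ratio: r(k) = \frac{2}{3} * (k+2) / [(k+1) (k+1)] ; factor over Q: parameters, x = \frac{2}{3}, and C = \frac{11}{9}.


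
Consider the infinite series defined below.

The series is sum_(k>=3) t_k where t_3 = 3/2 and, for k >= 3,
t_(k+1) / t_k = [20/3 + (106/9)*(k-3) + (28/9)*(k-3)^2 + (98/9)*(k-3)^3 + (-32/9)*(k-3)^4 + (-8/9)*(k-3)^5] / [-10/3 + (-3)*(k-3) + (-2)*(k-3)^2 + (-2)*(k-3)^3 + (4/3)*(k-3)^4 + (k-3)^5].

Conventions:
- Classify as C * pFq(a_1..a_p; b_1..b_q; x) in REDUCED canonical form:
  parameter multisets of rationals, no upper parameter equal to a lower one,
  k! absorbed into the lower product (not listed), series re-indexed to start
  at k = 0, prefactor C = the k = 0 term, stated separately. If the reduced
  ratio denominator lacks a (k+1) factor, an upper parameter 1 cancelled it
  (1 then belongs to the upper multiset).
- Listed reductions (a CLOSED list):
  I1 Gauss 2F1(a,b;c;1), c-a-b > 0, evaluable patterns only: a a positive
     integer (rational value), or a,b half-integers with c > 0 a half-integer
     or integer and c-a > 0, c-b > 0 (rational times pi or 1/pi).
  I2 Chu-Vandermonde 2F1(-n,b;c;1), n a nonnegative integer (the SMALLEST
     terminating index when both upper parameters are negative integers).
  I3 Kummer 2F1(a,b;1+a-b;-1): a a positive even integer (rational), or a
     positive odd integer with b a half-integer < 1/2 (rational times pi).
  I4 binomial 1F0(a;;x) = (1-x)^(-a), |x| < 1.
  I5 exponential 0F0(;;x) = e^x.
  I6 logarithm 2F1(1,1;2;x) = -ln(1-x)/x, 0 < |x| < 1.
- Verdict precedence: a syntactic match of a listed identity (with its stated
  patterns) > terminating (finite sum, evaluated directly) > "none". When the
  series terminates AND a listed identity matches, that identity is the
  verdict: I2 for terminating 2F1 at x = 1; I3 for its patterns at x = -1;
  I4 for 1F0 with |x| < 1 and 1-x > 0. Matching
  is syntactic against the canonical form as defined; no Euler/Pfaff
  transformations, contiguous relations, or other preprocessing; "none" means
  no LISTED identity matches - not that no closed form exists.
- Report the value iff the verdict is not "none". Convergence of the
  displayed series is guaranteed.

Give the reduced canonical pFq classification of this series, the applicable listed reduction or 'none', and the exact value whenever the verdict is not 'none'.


First insight: t_0 = 3/2 here, and the ratio is unreduced: k^2 + 1 divides both sides (C = 3/2, x = -8/9).
Consecutive-term ratio: r(k) = (-8/9) * (k-5/2) (k+1/2) (k+6) / [(k-5/3) (k+2) (k+1)] ; factor over Q: parameters, x = (-8/9), and C = 3/2.

The series (x = -8/9) is 3F2: upper {-5/2, 1/2, 6}, lower {-5/3, 2}, prefactor 3/2. Verdict: none - at argument -8/9 the multisets {-5/2, 1/2, 6} ; {-5/3, 2} match no listed identity.


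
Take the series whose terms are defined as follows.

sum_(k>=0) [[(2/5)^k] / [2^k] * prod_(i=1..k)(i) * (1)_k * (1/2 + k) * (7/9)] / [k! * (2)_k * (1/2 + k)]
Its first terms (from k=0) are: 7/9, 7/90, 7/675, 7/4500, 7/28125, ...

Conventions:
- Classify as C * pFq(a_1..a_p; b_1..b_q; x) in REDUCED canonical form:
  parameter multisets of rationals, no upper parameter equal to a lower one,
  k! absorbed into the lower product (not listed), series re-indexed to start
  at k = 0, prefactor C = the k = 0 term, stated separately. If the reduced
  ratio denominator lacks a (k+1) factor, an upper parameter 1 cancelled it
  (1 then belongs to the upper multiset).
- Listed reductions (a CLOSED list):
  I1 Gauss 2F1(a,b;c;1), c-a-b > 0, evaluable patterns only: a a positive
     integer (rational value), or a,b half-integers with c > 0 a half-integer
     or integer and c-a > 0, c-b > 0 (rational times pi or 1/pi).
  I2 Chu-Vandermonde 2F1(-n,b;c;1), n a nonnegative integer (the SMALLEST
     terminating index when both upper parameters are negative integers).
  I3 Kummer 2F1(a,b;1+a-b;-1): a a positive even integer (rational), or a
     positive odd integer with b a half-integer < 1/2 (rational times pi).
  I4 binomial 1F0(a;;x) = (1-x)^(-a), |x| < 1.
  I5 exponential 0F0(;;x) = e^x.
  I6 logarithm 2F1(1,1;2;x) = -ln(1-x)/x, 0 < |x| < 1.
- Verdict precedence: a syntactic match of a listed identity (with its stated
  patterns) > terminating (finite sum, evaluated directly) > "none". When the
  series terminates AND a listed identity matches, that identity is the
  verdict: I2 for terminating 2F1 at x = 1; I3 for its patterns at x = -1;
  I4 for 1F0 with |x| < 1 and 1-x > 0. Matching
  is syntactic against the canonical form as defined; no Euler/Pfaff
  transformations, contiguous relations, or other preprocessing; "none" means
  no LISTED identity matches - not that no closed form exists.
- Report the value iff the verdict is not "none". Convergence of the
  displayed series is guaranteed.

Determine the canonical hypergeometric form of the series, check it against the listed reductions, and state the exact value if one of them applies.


Classification (C = 7/9): 2F1 with upper {1, 1}, lower {2}, argument x = 1/5. Verdict: logarithm (I6) fires (the logarithm: parameters (1,1;2), x = 1/5). Sum: (-35/9) * ln(4/5).

Key step: with t_0 = 7/9, the two k-th powers (prefactor 7/9) combine into one argument.
Ratio: r(k) = (1/5) * (k+1) (k+1) / [(k+2) (k+1)] - poly over poly, x = (1/5) from leading terms; C = 7/9 at k = 0.


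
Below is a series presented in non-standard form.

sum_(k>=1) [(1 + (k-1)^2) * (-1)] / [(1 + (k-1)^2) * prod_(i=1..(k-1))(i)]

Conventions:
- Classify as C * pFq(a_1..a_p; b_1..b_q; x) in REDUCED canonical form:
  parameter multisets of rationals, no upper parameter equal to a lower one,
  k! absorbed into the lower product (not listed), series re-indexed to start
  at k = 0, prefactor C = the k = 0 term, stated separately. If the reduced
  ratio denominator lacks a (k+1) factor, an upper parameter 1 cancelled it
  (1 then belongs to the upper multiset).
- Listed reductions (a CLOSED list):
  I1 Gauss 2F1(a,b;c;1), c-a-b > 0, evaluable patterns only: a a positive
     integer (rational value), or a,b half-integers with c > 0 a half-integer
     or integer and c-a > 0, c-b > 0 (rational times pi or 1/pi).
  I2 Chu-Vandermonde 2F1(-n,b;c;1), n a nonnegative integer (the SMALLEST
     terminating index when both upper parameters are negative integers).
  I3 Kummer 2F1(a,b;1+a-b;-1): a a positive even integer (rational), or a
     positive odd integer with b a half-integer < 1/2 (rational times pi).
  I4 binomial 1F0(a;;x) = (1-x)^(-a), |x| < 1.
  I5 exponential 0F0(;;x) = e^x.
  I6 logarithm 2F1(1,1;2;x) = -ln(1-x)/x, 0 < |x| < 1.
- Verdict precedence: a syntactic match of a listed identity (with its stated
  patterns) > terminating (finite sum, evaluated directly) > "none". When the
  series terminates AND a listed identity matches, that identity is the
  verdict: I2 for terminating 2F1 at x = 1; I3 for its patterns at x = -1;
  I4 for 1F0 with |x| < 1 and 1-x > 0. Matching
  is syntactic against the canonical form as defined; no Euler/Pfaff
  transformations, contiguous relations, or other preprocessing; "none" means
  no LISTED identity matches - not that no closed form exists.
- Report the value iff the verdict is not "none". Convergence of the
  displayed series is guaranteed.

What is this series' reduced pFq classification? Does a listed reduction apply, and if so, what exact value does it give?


This is -1 * 0F0(-; -; 1) in reduced canonical form. Verdict: this is the I5 exponential reduction (the 0F0 exponential series at x = 1). Its exact value is (-1) * e^(1).

Key observation: x = 1 and striking the common factor k^2 + 1 reduces the term (C = -1, x = 1).
Term ratio: r(k) = 1 * 1 / [(k+1)] - poly over poly, x = 1 from leading terms; C = -1 at k = 0.


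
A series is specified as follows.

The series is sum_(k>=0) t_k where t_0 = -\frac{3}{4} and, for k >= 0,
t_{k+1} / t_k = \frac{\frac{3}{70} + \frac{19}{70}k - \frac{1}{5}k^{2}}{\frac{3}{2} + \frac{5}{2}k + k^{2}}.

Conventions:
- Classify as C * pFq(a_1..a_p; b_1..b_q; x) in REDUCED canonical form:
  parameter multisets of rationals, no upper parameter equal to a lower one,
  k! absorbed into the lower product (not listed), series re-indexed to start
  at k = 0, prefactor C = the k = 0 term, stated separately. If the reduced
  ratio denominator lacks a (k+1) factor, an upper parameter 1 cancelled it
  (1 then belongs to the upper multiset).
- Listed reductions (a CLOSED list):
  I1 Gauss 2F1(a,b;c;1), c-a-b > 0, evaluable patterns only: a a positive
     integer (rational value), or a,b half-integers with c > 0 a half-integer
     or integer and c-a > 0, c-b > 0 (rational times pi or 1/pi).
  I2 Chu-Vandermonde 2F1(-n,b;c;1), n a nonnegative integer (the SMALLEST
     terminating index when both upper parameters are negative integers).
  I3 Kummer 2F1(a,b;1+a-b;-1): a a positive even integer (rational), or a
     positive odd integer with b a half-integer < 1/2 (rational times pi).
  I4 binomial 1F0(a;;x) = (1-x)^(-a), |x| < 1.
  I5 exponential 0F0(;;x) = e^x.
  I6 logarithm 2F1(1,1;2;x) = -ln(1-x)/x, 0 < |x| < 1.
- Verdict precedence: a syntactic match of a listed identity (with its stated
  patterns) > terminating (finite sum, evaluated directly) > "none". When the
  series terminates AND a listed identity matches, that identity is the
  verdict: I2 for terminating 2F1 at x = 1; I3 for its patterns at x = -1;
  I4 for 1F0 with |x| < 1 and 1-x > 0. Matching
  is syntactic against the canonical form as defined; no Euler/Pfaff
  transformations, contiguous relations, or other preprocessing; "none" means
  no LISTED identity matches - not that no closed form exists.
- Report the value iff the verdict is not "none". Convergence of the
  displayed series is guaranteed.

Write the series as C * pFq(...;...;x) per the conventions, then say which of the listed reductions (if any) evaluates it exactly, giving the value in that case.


At argument -\frac{1}{5}: a 2F1 with upper {-\frac{3}{2}, \frac{1}{7}}, lower {\frac{3}{2}}, scaled by C = -\frac{3}{4}. Verdict: none here - no I1-I6 shape fits x = -\frac{1}{5} with lower {\frac{3}{2}}.

First insight: from the first term -\frac{3}{4}: the expanded ratio factors over Q; prefactor -3/4, roots give parameters.
Adjacent-term ratio: r(k) = -\frac{1}{5} * (k-\frac{3}{2}) (k+\frac{1}{7}) / [(k+\frac{3}{2}) (k+1)] - rational; roots negated = parameters, x = -\frac{1}{5}, C = -\frac{3}{4}.


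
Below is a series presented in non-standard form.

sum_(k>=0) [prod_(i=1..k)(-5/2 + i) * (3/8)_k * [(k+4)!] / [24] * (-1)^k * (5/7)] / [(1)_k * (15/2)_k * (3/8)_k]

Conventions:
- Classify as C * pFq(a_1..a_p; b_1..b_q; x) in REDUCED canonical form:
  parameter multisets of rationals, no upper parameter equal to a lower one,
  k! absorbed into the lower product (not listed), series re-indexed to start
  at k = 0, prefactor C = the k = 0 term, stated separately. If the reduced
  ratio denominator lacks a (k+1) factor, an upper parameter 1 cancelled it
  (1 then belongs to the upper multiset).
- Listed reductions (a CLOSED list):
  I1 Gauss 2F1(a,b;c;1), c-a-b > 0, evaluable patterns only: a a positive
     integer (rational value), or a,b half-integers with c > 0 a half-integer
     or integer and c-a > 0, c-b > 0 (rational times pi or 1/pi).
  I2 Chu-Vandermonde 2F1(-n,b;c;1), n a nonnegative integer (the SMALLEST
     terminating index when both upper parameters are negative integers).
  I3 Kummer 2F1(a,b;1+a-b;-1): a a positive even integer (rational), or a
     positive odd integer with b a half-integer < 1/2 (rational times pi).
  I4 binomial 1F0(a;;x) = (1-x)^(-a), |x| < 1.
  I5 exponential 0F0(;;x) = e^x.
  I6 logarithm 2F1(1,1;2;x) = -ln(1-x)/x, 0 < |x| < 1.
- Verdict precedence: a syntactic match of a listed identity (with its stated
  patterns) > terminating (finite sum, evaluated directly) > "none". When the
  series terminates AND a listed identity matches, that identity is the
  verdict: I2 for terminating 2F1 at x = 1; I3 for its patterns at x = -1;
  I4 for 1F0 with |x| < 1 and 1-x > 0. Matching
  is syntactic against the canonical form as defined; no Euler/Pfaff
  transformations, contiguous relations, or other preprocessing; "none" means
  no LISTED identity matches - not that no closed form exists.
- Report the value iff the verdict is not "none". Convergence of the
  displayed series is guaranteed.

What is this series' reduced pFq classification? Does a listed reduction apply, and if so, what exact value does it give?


The series (x = -1) is 2F1: upper {-3/2, 5}, lower {15/2}, prefactor 5/7. Verdict: Kummer's theorem (I3) applies (x = -1; c = 15/2 equals 1+a-b for upper {-3/2, 5}: listed pattern). Sum: (32175/65536) * pi.

First insight: from the first term 5/7: (1)_k (prefactor 5/7) is k! itself.
Adjacent-term ratio: r(k) = (-1) * (k-3/2) (k+5) / [(k+15/2) (k+1)] - rational in k, leading ratio (-1); with t_0 = 5/7, classification follows.
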